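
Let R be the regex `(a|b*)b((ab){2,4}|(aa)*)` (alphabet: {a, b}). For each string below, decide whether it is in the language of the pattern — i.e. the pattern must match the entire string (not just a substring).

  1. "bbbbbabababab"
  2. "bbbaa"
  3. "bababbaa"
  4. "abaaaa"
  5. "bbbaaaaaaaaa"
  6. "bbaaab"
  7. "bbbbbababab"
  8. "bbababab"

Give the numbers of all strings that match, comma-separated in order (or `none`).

1, 2, 4, 7, 8

1 → match
2. "bbbaa" → match
3. "bababbaa" → no match
4. "abaaaa" → match
5. "bbbaaaaaaaaa" → no match
6. "bbaaab" → no match
7. "bbbbbababab" → match
8. "bbababab" → match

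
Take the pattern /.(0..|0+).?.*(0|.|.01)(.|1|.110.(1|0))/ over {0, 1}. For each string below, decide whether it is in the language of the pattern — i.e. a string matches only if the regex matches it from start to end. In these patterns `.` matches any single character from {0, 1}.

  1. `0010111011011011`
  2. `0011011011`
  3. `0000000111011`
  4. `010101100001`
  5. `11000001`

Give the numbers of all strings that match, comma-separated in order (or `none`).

1 → match
2 → match
3 → match
4 → no match
5 → no match

1, 2, 3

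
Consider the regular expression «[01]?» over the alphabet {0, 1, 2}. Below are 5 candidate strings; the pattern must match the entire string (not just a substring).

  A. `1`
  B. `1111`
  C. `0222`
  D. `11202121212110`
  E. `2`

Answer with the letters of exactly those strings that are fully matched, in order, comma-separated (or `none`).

A

A → match
B → no match
C → no match
D → no match
E → no match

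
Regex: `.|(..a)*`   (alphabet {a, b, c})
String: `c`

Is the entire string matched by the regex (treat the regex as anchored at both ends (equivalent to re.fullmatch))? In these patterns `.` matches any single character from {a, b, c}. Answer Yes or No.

Yes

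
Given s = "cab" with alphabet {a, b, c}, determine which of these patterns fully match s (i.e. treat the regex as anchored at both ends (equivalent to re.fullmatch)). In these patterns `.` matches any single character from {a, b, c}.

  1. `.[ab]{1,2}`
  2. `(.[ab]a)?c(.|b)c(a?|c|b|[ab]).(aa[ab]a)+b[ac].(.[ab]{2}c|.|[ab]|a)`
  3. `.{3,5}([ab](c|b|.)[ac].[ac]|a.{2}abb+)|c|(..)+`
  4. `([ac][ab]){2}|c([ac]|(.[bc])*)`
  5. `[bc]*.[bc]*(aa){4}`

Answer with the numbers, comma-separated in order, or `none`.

1 → match
2 → no match
3 → no match
4 → match
5 → no match — must end with "aa"

1, 4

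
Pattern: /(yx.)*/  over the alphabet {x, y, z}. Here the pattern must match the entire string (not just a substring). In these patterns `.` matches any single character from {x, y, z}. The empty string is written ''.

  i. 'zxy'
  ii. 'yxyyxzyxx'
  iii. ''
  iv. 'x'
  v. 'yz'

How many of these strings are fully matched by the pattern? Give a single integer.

2

i → no match
ii → match
iii → match
iv → no match
v → no match
Total matched: 2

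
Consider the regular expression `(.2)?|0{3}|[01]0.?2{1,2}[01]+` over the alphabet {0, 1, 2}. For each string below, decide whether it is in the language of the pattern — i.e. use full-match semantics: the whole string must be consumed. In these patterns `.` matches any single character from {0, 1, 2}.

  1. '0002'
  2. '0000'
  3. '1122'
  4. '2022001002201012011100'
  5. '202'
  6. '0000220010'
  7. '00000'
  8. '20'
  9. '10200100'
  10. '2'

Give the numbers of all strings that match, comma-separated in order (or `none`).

1 → no match
2 → no match
3 → no match
4 → no match
5 → no match
6 → no match
7 → no match
8 → no match
9 → match
10 → no match

9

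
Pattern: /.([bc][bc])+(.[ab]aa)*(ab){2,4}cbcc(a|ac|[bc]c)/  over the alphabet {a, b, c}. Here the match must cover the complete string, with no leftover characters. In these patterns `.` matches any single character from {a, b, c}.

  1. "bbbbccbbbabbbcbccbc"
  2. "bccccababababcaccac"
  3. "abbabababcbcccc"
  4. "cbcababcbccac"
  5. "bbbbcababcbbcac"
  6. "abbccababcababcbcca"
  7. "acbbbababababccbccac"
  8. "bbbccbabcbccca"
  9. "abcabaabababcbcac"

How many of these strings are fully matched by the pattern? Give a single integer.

2

1 → no match
2 → no match
3 → match
4 → match
5 → no match
6 → no match
7 → no match
8 → no match
9 → no match
Total matched: 2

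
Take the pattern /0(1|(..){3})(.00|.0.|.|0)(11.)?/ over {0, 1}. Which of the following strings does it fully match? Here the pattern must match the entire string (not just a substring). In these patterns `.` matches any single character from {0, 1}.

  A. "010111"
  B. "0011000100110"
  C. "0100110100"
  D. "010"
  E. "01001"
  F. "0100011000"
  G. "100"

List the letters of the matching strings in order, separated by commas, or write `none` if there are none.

A, B, C, D, E, F

A → match
B → match
C → match
D → match
E → match
F → match
G → no match — must start with "0"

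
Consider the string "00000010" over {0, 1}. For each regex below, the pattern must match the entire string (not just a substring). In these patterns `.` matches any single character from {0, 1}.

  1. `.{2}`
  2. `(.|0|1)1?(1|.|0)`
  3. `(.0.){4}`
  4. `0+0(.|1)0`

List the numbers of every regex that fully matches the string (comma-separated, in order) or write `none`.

4

1 → no match
2 → no match
3 → no match
4 → match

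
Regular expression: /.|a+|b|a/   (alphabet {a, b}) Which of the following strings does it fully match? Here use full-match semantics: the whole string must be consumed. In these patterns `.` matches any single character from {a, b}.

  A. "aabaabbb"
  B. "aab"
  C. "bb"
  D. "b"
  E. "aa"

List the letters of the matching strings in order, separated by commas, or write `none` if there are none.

D, E

A → no match
B → no match
C → no match
D → match
E → match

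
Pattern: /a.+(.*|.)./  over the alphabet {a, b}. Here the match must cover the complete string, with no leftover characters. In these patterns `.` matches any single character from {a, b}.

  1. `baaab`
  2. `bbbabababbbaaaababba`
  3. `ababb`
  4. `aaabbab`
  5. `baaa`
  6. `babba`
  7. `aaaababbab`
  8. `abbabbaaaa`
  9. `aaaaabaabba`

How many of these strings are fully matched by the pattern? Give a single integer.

1. `baaab` → no match — must start with `a`
2 → no match — must start with `a`
3. `ababb` → match
4. `aaabbab` → match
5. `baaa` → no match — must start with `a`
6. `babba` → no match — must start with `a`
7. `aaaababbab` → match
8. `abbabbaaaa` → match
9. `aaaaabaabba` → match
Total matched: 5

5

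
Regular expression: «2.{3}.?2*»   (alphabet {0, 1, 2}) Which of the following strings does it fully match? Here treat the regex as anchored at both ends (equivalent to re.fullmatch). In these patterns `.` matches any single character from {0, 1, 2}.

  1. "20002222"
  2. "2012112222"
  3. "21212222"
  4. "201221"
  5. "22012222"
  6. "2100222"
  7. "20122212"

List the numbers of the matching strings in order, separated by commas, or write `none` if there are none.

1, 3, 5, 6

1 → match
2 → no match
3 → match
4 → no match
5 → match
6 → match
7 → no match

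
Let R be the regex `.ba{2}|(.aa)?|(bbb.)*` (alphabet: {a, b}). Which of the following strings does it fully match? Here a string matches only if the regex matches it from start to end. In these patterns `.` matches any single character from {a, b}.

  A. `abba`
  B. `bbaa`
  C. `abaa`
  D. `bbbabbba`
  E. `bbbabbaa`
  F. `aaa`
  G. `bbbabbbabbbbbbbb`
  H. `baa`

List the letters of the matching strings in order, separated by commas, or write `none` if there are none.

B, C, D, F, G, H

A → no match
B → match
C → match
D → match
E → no match
F → match
G → match
H → match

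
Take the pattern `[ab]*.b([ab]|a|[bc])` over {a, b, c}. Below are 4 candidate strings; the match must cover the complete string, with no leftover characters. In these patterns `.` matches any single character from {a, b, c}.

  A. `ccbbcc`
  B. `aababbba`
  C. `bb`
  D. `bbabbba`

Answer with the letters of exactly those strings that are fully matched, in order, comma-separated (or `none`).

B, D

A → no match
B → match
C → no match
D → match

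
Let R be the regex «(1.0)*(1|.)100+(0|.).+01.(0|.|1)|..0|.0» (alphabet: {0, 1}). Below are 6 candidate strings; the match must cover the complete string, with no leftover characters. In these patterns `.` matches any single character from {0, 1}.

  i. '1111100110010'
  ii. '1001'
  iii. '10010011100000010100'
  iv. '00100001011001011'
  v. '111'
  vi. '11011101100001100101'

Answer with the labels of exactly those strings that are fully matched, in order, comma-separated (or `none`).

none

i → no match
ii → no match
iii → no match
iv → no match
v → no match
vi → no match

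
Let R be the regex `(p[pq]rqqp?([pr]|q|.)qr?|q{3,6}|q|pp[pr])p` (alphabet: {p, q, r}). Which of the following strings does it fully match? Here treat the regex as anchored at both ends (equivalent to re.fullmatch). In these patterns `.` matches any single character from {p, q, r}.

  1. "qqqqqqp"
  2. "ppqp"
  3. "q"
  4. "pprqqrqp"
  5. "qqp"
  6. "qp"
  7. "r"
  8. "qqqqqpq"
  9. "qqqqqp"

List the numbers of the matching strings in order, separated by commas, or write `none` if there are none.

1, 4, 6, 9

1. "qqqqqqp" → match
2. "ppqp" → no match
3. "q" → no match — must end with "p"
4. "pprqqrqp" → match
5. "qqp" → no match
6. "qp" → match
7. "r" → no match — must end with "p"
8. "qqqqqpq" → no match — must end with "p"
9. "qqqqqp" → match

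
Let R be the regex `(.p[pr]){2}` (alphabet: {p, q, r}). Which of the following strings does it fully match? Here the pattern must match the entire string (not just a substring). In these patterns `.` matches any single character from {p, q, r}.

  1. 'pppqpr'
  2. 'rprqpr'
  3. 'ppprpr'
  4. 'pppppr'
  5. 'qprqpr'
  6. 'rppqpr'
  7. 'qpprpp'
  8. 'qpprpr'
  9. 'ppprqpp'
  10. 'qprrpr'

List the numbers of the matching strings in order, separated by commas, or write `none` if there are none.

1. 'pppqpr' → match
2. 'rprqpr' → match
3. 'ppprpr' → match
4. 'pppppr' → match
5. 'qprqpr' → match
6. 'rppqpr' → match
7. 'qpprpp' → match
8. 'qpprpr' → match
9. 'ppprqpp' → no match
10. 'qprrpr' → match

1, 2, 3, 4, 5, 6, 7, 8, 10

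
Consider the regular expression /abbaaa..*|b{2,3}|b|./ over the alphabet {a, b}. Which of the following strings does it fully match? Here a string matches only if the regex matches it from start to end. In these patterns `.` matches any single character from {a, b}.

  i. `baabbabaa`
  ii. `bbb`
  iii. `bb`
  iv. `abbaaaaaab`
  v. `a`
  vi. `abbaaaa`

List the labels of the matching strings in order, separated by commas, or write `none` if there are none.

i → no match
ii → match
iii → match
iv → match
v → match
vi → match

ii, iii, iv, v, vi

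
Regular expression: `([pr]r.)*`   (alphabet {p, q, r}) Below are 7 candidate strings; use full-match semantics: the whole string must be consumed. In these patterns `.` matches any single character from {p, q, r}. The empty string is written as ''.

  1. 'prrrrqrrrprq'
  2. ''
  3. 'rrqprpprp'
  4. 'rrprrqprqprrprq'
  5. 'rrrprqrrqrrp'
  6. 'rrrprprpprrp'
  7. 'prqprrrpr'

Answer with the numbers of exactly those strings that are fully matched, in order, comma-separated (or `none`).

1. 'prrrrqrrrprq' → match
2. '' → match
3. 'rrqprpprp' → match
4 → match
5. 'rrrprqrrqrrp' → match
6. 'rrrprprpprrp' → no match
7. 'prqprrrpr' → no match

1, 2, 3, 4, 5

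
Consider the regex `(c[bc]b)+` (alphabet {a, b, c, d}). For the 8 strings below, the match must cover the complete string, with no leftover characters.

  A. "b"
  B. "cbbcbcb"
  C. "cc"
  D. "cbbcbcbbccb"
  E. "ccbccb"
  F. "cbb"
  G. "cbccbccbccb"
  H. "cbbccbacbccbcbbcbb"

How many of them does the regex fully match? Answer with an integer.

2

A → no match — must start with "c"
B → no match
C → no match — must end with "b"
D → no match
E → match
F → match
G → no match
H → no match
Total matched: 2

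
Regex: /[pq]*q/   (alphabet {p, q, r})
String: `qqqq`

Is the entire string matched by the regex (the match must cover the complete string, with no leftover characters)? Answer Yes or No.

Yes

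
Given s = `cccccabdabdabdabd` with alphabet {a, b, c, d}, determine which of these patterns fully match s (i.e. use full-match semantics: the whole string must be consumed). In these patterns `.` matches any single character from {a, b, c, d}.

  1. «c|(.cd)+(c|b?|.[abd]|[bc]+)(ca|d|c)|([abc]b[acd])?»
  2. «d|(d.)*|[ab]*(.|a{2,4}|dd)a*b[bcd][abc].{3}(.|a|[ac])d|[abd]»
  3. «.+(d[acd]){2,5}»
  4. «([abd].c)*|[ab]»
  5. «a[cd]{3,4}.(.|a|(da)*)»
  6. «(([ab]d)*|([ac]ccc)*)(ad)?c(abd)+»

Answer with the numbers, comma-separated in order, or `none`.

1 → no match
2 → no match
3 → no match
4 → no match
5 → no match — must start with `a`
6 → match

6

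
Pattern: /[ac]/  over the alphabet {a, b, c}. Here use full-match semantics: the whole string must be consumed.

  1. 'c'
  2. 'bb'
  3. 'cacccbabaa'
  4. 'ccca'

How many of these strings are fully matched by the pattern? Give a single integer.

1 → match
2 → no match
3 → no match
4 → no match
Total matched: 1

1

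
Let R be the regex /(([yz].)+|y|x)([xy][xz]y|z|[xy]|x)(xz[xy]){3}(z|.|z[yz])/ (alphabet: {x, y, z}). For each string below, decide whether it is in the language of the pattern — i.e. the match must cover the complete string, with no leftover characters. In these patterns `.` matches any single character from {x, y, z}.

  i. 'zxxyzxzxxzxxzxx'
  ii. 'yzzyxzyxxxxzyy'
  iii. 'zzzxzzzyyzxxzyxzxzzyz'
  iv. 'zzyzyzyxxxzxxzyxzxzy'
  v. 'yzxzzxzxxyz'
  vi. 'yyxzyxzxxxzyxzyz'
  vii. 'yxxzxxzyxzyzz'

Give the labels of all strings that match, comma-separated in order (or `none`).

i → no match
ii → no match
iii → no match
iv → match
v → no match
vi → no match
vii → match

iv, vii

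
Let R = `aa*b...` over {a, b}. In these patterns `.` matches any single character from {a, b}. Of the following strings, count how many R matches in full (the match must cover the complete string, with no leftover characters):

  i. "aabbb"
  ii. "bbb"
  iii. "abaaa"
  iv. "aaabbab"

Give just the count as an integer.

2

i → no match
ii → no match — must start with "a"
iii → match
iv → match
Total matched: 2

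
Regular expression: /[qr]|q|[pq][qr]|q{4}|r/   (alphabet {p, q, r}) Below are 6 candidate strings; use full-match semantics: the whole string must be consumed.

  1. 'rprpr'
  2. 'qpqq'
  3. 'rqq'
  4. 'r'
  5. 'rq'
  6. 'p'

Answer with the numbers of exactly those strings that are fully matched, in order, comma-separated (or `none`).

1. 'rprpr' → no match
2. 'qpqq' → no match
3. 'rqq' → no match
4. 'r' → match
5. 'rq' → no match
6. 'p' → no match

4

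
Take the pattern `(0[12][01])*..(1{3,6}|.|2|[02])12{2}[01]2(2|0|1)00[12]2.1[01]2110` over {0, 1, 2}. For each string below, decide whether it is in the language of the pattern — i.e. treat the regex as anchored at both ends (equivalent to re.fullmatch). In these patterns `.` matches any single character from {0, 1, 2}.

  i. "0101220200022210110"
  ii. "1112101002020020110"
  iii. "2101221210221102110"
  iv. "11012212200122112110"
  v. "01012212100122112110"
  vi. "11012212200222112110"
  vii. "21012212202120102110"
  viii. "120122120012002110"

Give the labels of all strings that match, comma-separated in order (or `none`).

i → no match — must end with "2110"
ii → no match — must end with "2110"
iii → no match
iv → match
v → match
vi → match
vii → no match
viii → no match

iv, v, vi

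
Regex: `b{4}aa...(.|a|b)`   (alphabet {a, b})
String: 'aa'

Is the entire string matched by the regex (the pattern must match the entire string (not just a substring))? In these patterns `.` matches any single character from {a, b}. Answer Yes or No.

Every match must start with 'b', but 'aa' does not.

No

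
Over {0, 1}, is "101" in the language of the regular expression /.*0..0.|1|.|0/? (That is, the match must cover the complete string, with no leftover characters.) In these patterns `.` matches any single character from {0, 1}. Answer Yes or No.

No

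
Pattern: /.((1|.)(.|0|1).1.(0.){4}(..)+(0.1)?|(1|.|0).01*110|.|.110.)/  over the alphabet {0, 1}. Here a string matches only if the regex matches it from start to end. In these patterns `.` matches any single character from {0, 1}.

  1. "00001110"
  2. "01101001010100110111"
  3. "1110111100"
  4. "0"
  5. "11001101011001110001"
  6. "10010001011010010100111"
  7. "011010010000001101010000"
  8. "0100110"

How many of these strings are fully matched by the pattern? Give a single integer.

4

1 → match
2 → match
3 → no match
4 → no match
5 → no match
6 → no match
7 → match
8 → match
Total matched: 4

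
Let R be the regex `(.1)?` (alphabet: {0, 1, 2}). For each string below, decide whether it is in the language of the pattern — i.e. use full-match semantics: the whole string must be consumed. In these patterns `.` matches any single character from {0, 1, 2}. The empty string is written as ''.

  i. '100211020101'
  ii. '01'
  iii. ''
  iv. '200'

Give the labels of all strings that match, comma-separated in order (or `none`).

ii, iii

i. '100211020101' → no match
ii. '01' → match
iii. '' → match
iv. '200' → no match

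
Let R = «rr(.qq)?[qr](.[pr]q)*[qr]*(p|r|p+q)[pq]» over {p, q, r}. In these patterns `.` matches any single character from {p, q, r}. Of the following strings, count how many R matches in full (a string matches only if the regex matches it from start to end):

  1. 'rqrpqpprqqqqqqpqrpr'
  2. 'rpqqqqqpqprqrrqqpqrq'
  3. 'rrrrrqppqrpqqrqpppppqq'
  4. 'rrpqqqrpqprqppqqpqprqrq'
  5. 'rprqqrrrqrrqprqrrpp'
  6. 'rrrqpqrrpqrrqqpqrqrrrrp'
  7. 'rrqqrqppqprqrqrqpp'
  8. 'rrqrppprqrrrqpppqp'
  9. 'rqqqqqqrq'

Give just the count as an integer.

3

1 → no match — must start with 'rr'
2 → no match — must start with 'rr'
3 → match
4 → match
5 → no match — must start with 'rr'
6 → no match
7 → match
8 → no match
9. 'rqqqqqqrq' → no match — must start with 'rr'
Total matched: 3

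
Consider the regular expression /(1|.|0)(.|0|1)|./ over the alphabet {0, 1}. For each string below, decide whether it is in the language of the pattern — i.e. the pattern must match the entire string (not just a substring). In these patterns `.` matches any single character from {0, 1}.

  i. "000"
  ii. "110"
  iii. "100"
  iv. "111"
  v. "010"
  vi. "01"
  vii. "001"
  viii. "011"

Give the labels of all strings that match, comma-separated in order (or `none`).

vi

i → no match
ii → no match
iii → no match
iv → no match
v → no match
vi → match
vii → no match
viii → no match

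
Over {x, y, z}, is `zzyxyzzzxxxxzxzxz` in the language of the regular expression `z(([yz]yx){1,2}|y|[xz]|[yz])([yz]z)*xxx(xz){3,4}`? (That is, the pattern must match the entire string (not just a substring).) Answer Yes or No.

Yes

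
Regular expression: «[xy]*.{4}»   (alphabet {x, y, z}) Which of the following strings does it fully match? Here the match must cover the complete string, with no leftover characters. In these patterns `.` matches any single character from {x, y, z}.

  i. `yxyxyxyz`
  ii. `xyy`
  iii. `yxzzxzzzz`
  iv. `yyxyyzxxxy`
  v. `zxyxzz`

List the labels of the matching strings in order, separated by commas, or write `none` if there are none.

i. `yxyxyxyz` → match
ii. `xyy` → no match
iii. `yxzzxzzzz` → no match
iv. `yyxyyzxxxy` → no match
v. `zxyxzz` → no match

i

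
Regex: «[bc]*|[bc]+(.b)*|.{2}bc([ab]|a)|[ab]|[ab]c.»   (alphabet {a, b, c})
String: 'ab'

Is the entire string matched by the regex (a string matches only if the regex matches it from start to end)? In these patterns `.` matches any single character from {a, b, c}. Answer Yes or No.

No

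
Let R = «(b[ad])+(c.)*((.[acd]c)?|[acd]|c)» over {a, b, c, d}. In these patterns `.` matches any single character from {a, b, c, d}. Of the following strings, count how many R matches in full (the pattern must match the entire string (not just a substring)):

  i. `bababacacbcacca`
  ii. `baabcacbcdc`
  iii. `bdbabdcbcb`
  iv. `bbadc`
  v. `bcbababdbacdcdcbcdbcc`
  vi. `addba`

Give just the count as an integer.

i → match
ii → no match
iii → match
iv → no match
v → no match
vi → no match — must start with `b`
Total matched: 2

2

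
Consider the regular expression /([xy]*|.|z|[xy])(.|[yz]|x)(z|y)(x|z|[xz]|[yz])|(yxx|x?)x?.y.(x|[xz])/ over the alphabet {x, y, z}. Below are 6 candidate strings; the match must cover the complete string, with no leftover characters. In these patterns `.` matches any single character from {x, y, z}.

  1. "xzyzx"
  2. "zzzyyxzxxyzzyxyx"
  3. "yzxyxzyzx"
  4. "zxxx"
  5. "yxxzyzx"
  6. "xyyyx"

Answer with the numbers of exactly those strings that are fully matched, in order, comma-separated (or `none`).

1, 5, 6

1. "xzyzx" → match
2 → no match
3. "yzxyxzyzx" → no match
4. "zxxx" → no match
5. "yxxzyzx" → match
6. "xyyyx" → match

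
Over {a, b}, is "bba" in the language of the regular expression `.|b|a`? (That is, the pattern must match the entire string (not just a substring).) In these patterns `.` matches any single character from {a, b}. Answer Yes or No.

No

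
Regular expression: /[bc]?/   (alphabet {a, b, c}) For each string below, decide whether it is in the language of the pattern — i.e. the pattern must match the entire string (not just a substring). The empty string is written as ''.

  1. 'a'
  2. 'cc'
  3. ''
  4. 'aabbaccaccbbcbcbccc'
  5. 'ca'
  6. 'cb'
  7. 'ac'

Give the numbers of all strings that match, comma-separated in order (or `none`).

1. 'a' → no match
2. 'cc' → no match
3. '' → match
4 → no match
5. 'ca' → no match
6. 'cb' → no match
7. 'ac' → no match

3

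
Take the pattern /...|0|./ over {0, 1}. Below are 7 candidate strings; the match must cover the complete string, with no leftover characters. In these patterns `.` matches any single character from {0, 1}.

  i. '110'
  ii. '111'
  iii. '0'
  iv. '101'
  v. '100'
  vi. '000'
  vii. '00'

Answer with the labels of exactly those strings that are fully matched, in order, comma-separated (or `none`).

i → match
ii → match
iii → match
iv → match
v → match
vi → match
vii → no match

i, ii, iii, iv, v, vi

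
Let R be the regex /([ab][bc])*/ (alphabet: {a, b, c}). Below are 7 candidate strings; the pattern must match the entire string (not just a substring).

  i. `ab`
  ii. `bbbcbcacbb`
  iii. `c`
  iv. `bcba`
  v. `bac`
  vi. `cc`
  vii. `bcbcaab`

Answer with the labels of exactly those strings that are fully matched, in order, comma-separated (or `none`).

i → match
ii → match
iii → no match
iv → no match
v → no match
vi → no match
vii → no match

i, ii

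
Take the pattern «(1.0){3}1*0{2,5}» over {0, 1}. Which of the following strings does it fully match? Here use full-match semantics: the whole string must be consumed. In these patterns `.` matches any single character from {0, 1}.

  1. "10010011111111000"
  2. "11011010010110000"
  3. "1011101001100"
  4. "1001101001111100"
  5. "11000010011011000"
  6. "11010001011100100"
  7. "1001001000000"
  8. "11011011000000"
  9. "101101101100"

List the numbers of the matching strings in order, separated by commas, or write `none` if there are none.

4, 7, 8

1 → no match
2 → no match
3 → no match
4 → match
5 → no match
6 → no match
7 → match
8 → match
9 → no match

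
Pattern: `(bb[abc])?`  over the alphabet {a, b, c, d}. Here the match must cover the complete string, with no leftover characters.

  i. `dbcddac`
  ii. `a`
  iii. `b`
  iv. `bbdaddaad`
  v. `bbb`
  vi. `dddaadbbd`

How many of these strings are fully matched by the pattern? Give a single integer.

i → no match
ii → no match
iii → no match
iv → no match
v → match
vi → no match
Total matched: 1

1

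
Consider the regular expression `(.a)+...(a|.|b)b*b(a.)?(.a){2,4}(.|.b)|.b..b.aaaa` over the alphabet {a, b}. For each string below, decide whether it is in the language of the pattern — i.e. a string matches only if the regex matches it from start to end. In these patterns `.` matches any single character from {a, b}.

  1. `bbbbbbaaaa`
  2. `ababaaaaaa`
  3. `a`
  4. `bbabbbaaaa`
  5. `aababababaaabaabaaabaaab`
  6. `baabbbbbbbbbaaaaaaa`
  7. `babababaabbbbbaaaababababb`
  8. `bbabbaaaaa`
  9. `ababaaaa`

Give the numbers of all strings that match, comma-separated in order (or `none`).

1. `bbbbbbaaaa` → match
2. `ababaaaaaa` → no match
3. `a` → no match
4. `bbabbbaaaa` → match
5 → match
6 → match
7 → match
8. `bbabbaaaaa` → match
9. `ababaaaa` → no match

1, 4, 5, 6, 7, 8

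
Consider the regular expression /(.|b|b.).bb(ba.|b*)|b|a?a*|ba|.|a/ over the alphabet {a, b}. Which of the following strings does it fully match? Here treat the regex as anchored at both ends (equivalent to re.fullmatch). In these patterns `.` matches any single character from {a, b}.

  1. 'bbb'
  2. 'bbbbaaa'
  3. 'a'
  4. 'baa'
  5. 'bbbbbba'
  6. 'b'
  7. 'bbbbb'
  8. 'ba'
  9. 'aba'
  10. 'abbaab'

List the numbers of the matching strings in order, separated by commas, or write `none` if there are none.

1. 'bbb' → no match
2. 'bbbbaaa' → no match
3. 'a' → match
4. 'baa' → no match
5. 'bbbbbba' → no match
6. 'b' → match
7. 'bbbbb' → match
8. 'ba' → match
9. 'aba' → no match
10. 'abbaab' → no match

3, 6, 7, 8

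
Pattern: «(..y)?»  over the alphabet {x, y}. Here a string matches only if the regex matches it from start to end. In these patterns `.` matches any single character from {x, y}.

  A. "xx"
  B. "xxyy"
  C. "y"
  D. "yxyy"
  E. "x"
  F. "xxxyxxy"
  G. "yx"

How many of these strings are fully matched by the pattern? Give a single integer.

A → no match
B → no match
C → no match
D → no match
E → no match
F → no match
G → no match
Total matched: 0

0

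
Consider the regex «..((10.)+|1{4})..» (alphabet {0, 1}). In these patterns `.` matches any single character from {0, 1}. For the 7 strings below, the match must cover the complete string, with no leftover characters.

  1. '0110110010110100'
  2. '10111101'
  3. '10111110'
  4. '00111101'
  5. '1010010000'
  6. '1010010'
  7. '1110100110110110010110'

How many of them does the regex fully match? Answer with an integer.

1 → match
2 → match
3 → match
4 → match
5 → match
6 → match
7 → no match
Total matched: 6

6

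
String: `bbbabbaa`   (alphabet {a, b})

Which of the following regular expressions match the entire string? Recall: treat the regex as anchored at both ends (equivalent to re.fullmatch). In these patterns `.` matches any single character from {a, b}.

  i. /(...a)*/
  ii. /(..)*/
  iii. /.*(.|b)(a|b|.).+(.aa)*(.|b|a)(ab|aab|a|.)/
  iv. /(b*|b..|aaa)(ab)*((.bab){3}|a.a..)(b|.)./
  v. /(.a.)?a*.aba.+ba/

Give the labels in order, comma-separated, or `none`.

i, ii, iii

i → match
ii → match
iii → match
iv → no match
v → no match — must end with `ba`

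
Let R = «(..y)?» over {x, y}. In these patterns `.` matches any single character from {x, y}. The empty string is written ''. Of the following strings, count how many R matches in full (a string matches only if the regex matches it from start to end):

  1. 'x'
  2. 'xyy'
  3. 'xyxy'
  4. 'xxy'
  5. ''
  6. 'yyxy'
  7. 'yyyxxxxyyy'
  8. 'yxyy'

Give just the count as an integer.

3

1 → no match
2 → match
3 → no match
4 → match
5 → match
6 → no match
7 → no match
8 → no match
Total matched: 3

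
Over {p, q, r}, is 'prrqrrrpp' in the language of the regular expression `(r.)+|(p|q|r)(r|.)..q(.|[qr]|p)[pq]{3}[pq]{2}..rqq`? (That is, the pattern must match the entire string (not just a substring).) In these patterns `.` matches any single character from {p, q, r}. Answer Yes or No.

No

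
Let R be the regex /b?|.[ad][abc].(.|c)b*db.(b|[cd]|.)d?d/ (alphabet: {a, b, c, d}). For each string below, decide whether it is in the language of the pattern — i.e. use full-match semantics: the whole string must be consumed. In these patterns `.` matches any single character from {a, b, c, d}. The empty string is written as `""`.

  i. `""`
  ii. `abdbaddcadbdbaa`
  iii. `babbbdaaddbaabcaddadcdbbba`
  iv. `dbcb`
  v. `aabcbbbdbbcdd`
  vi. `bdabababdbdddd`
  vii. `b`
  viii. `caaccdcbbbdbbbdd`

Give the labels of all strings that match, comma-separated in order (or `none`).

i → match
ii → no match
iii → no match
iv → no match
v → match
vi → no match
vii → match
viii → no match

i, v, vii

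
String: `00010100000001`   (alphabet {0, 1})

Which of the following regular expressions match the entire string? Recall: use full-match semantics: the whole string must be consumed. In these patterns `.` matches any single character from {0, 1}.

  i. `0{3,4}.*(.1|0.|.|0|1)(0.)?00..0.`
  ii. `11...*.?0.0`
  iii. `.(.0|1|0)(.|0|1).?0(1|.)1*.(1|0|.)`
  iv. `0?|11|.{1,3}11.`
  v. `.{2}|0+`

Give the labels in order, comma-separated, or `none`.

i → match
ii → no match — must start with `11`
iii → no match
iv → no match
v → no match

i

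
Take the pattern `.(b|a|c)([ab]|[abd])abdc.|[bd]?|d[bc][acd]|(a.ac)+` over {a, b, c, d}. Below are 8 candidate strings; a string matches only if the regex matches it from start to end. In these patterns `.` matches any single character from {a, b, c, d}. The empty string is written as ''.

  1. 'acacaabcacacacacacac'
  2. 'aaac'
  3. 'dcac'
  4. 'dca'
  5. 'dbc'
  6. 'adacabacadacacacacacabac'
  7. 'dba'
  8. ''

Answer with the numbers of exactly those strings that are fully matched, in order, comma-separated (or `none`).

2, 4, 5, 6, 7, 8

1 → no match
2 → match
3 → no match
4 → match
5 → match
6 → match
7 → match
8 → match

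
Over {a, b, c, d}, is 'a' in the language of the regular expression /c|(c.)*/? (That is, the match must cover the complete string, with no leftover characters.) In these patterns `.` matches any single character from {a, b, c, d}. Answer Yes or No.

No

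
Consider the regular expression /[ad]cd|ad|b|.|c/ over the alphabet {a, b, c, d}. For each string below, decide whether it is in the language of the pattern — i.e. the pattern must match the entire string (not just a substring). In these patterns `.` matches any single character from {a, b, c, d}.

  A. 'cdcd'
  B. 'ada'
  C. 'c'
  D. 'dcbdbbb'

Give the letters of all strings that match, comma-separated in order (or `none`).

C

A → no match
B → no match
C → match
D → no match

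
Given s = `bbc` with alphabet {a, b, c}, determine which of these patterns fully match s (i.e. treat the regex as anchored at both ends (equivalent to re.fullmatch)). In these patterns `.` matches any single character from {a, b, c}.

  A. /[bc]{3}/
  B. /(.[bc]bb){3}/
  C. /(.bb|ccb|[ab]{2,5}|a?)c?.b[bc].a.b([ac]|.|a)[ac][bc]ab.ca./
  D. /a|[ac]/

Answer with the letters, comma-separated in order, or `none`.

A

A → match
B → no match — must end with `bb`
C → no match
D → no match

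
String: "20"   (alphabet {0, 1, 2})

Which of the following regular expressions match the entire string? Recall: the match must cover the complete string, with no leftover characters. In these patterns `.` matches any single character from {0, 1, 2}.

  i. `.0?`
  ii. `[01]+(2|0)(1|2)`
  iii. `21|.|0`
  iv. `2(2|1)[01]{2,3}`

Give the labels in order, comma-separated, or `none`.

i

i → match
ii → no match
iii → no match
iv → no match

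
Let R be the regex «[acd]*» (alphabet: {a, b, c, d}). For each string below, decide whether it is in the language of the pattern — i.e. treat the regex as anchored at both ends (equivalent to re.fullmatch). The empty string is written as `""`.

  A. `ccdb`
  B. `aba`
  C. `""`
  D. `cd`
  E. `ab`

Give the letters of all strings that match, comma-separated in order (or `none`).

A → no match
B → no match
C → match
D → match
E → no match

C, D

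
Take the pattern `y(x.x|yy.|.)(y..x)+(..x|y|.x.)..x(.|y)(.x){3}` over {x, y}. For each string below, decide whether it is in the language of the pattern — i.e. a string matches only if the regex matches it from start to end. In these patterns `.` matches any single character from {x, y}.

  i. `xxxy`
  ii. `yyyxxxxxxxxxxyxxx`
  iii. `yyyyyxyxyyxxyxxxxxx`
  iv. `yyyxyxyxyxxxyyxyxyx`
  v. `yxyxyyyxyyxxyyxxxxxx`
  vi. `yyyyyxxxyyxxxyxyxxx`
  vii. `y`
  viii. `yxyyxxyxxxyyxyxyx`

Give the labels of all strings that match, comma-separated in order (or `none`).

i → no match — must start with `y`
ii → no match
iii → match
iv → match
v → no match
vi → match
vii → no match — must end with `x`
viii → match

iii, iv, vi, viii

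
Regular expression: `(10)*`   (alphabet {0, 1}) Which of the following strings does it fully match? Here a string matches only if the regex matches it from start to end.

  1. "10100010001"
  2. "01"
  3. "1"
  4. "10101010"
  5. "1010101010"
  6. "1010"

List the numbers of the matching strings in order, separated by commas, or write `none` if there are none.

1. "10100010001" → no match
2. "01" → no match
3. "1" → no match
4. "10101010" → match
5. "1010101010" → match
6. "1010" → match

4, 5, 6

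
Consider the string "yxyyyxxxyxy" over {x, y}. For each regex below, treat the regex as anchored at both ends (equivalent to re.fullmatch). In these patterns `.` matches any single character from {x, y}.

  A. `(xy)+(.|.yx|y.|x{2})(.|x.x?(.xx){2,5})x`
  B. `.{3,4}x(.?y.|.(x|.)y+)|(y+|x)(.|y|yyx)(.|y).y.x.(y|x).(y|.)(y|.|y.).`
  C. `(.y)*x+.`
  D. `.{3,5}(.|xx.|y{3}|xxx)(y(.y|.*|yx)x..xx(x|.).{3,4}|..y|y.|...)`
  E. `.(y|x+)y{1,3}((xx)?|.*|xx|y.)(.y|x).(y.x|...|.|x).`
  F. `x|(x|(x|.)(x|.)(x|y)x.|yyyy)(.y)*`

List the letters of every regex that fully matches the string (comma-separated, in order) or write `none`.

A → no match — must start with "xy"
B → no match
C → no match
D → match
E → match
F → no match

D, E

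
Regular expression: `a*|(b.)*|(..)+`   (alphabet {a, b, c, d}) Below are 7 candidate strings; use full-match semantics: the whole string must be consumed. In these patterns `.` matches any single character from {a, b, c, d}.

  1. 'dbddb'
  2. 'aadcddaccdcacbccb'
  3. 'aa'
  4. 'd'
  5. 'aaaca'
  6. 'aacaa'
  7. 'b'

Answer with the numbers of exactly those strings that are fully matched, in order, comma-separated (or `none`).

3

1. 'dbddb' → no match
2 → no match
3. 'aa' → match
4. 'd' → no match
5. 'aaaca' → no match
6. 'aacaa' → no match
7. 'b' → no match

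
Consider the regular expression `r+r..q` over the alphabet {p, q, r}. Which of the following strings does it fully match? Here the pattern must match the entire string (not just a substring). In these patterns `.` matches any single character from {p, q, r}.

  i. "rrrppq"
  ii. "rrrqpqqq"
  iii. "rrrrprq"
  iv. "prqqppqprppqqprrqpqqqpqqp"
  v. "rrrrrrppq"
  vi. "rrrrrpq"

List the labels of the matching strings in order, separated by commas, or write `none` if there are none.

i, iii, v, vi

i. "rrrppq" → match
ii. "rrrqpqqq" → no match
iii. "rrrrprq" → match
iv → no match — must start with "r"
v. "rrrrrrppq" → match
vi. "rrrrrpq" → match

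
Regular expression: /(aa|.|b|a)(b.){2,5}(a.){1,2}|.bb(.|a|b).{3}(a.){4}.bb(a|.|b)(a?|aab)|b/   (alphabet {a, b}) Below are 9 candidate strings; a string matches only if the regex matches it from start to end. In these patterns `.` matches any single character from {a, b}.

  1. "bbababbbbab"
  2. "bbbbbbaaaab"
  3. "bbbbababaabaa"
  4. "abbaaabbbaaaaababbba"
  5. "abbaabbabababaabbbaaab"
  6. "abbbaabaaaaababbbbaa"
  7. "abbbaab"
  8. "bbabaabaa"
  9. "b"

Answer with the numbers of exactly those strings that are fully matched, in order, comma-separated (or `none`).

1 → match
2 → match
3 → match
4 → no match
5 → match
6 → match
7 → match
8 → match
9 → match

1, 2, 3, 5, 6, 7, 8, 9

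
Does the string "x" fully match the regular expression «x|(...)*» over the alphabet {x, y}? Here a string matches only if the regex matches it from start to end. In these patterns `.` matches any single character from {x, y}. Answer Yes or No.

Yes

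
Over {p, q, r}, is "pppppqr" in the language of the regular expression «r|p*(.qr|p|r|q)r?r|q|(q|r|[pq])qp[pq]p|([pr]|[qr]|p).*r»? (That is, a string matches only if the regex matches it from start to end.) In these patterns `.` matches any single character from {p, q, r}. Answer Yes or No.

Yes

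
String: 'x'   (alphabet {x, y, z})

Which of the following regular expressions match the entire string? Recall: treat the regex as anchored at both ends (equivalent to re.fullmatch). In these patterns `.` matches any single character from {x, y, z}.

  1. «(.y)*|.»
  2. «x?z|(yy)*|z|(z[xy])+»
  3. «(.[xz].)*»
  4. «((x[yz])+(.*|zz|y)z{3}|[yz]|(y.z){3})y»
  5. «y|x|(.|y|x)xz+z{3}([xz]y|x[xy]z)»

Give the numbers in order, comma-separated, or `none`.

1 → match
2 → no match
3 → no match
4 → no match — must end with 'y'
5 → match

1, 5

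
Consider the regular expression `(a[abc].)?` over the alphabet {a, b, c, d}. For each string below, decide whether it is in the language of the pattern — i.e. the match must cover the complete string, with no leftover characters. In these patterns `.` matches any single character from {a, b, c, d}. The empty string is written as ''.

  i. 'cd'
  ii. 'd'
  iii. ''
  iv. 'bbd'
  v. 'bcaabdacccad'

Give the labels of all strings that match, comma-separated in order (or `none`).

i → no match
ii → no match
iii → match
iv → no match
v → no match

iii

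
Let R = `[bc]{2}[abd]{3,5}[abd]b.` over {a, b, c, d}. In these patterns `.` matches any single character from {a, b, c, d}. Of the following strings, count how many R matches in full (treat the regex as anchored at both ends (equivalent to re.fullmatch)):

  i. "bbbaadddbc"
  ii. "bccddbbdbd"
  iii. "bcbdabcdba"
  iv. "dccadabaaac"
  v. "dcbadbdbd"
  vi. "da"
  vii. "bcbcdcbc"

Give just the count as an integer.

i → match
ii → no match
iii → no match
iv → no match
v → no match
vi → no match
vii → no match
Total matched: 1

1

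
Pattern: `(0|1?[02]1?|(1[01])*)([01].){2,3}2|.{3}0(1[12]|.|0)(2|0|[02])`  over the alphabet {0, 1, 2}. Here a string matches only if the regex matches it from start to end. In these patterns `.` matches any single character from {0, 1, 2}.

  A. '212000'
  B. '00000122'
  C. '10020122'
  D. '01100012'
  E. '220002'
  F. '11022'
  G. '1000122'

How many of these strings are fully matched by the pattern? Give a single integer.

6

A. '212000' → match
B. '00000122' → match
C. '10020122' → no match
D. '01100012' → match
E. '220002' → match
F. '11022' → match
G. '1000122' → match
Total matched: 6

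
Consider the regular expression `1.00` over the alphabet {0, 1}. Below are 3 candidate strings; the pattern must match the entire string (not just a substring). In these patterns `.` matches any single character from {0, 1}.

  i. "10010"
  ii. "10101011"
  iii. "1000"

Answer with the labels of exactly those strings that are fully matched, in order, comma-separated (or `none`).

iii

i → no match — must end with "00"
ii → no match — must end with "00"
iii → match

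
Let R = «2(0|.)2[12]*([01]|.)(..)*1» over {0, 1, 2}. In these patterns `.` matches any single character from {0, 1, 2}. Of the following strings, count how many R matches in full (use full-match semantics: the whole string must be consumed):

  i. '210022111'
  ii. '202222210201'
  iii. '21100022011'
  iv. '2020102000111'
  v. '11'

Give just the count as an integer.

2

i → no match
ii → match
iii → no match
iv → match
v → no match — must start with '2'
Total matched: 2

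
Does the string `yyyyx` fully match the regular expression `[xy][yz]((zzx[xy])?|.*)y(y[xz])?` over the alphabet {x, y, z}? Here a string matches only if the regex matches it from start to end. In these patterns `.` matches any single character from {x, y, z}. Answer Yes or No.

Yes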